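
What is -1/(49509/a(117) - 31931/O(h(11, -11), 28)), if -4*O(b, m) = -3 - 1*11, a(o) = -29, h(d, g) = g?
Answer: 203/2198561 ≈ 9.2333e-5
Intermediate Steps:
O(b, m) = 7/2 (O(b, m) = -(-3 - 1*11)/4 = -(-3 - 11)/4 = -1/4*(-14) = 7/2)
-1/(49509/a(117) - 31931/O(h(11, -11), 28)) = -1/(49509/(-29) - 31931/7/2) = -1/(49509*(-1/29) - 31931*2/7) = -1/(-49509/29 - 63862/7) = -1/(-2198561/203) = -1*(-203/2198561) = 203/2198561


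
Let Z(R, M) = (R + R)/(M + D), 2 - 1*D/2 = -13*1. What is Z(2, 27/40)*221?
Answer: 35360/1227 ≈ 28.818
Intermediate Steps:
D = 30 (D = 4 - (-26) = 4 - 2*(-13) = 4 + 26 = 30)
Z(R, M) = 2*R/(30 + M) (Z(R, M) = (R + R)/(M + 30) = (2*R)/(30 + M) = 2*R/(30 + M))
Z(2, 27/40)*221 = (2*2/(30 + 27/40))*221 = (2*2/(1227/40))*221 = (2*2*(40/1227))*221 = (160/1227)*221 = 35360/1227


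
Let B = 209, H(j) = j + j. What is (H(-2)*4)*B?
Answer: -3344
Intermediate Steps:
H(j) = 2*j
(H(-2)*4)*B = ((2*(-2))*4)*209 = -4*4*209 = -16*209 = -3344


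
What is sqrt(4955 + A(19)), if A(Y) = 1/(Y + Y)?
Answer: sqrt(7155058)/38 ≈ 70.392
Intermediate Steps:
A(Y) = 1/(2*Y)
sqrt(4955 + A(19)) = sqrt(4955 + (1/2)/19) = sqrt(4955 + (1/2)*(1/19)) = sqrt(4955 + 1/38) = sqrt(188291/38) = sqrt(7155058)/38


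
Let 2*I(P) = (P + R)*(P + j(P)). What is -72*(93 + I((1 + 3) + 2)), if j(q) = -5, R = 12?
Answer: -7344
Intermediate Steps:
I(P) = (-5 + P)*(12 + P)/2 (I(P) = ((P + 12)*(P - 5))/2 = ((12 + P)*(-5 + P))/2 = ((-5 + P)*(12 + P))/2 = (-5 + P)*(12 + P)/2)
-72*(93 + I((1 + 3) + 2)) = -72*(93 + (-30 + ((1 + 3) + 2)**2/2 + 7*((1 + 3) + 2)/2)) = -72*(93 + (-30 + (4 + 2)**2/2 + 7*(4 + 2)/2)) = -72*(93 + (-30 + (1/2)*6**2 + (7/2)*6)) = -72*(93 + (-30 + (1/2)*36 + 21)) = -72*(93 + (-30 + 18 + 21)) = -72*(93 + 9) = -72*102 = -7344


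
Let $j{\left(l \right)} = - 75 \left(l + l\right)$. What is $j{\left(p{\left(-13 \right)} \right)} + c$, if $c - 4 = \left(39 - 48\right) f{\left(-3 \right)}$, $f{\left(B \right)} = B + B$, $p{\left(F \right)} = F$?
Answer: $2008$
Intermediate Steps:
$f{\left(B \right)} = 2 B$
$j{\left(l \right)} = - 150 l$ ($j{\left(l \right)} = - 75 \cdot 2 l = - 150 l$)
$c = 58$ ($c = 4 + \left(39 - 48\right) 2 \left(-3\right) = 4 - -54 = 4 + 54 = 58$)
$j{\left(p{\left(-13 \right)} \right)} + c = \left(-150\right) \left(-13\right) + 58 = 1950 + 58 = 2008$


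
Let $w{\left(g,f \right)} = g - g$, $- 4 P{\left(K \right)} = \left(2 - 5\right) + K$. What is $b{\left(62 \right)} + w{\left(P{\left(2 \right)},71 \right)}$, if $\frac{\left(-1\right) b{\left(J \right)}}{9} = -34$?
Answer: $306$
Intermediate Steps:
$P{\left(K \right)} = \frac{3}{4} - \frac{K}{4}$ ($P{\left(K \right)} = - \frac{\left(2 - 5\right) + K}{4} = - \frac{-3 + K}{4} = \frac{3}{4} - \frac{K}{4}$)
$b{\left(J \right)} = 306$ ($b{\left(J \right)} = \left(-9\right) \left(-34\right) = 306$)
$w{\left(g,f \right)} = 0$
$b{\left(62 \right)} + w{\left(P{\left(2 \right)},71 \right)} = 306 + 0 = 306$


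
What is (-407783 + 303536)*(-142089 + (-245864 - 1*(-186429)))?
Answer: 21008272428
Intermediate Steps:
(-407783 + 303536)*(-142089 + (-245864 - 1*(-186429))) = -104247*(-142089 + (-245864 + 186429)) = -104247*(-142089 - 59435) = -104247*(-201524) = 21008272428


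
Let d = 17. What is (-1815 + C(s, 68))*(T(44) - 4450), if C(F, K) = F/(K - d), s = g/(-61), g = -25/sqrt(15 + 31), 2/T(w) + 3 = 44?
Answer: 331143120/41 - 760200*sqrt(46)/977891 ≈ 8.0767e+6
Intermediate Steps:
T(w) = 2/41 (T(w) = 2/(-3 + 44) = 2/41)
g = -25*sqrt(46)/46 ≈ -3.6861
s = 25*sqrt(46)/2806 (s = -25*sqrt(46)/46/(-61) = -25*sqrt(46)/46*(-1/61) = 25*sqrt(46)/2806 ≈ 0.060427)
C(F, K) = F/(-17 + K) (C(F, K) = F/(K - 1*17) = F/(K - 17) = F/(-17 + K))
(-1815 + C(s, 68))*(T(44) - 4450) = (-1815 + (25*sqrt(46)/2806)/(-17 + 68))*(2/41 - 4450) = (-1815 + (25*sqrt(46)/2806)/51)*(-182448/41) = (-1815 + (25*sqrt(46)/2806)*(1/51))*(-182448/41) = (-1815 + 25*sqrt(46)/143106)*(-182448/41) = 331143120/41 - 760200*sqrt(46)/977891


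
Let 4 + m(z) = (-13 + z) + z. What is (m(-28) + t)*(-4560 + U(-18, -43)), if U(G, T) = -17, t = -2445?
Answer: 11524886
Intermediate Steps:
m(z) = -17 + 2*z (m(z) = -4 + ((-13 + z) + z) = -4 + (-13 + 2*z) = -17 + 2*z)
(m(-28) + t)*(-4560 + U(-18, -43)) = ((-17 + 2*(-28)) - 2445)*(-4560 - 17) = ((-17 - 56) - 2445)*(-4577) = (-73 - 2445)*(-4577) = -2518*(-4577) = 11524886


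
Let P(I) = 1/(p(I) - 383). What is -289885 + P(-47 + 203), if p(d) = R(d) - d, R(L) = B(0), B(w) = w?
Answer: -156248016/539 ≈ -2.8989e+5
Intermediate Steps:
R(L) = 0
p(d) = -d (p(d) = 0 - d = -d)
P(I) = 1/(-383 - I) (P(I) = 1/(-I - 383) = 1/(-383 - I))
-289885 + P(-47 + 203) = -289885 + 1/(-383 - (-47 + 203)) = -289885 + 1/(-383 - 1*156) = -289885 + 1/(-383 - 156) = -289885 + 1/(-539) = -289885 - 1/539 = -156248016/539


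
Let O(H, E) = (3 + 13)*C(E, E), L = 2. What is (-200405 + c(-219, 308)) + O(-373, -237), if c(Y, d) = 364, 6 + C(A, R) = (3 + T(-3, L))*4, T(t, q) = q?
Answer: -199817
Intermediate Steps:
C(A, R) = 14 (C(A, R) = -6 + (3 + 2)*4 = -6 + 5*4 = -6 + 20 = 14)
O(H, E) = 224 (O(H, E) = (3 + 13)*14 = 16*14 = 224)
(-200405 + c(-219, 308)) + O(-373, -237) = (-200405 + 364) + 224 = -200041 + 224 = -199817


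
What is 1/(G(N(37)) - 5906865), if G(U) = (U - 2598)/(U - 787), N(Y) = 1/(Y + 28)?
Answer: -51154/302159603341 ≈ -1.6929e-7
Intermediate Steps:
N(Y) = 1/(28 + Y)
G(U) = (-2598 + U)/(-787 + U)
1/(G(N(37)) - 5906865) = 1/((-2598 + 1/(28 + 37))/(-787 + 1/(28 + 37)) - 5906865) = 1/((-2598 + 1/65)/(-787 + 1/65) - 5906865) = 1/(-168869/65/(-51154/65) - 5906865) = 1/(-65/51154*(-168869/65) - 5906865) = 1/(168869/51154 - 5906865) = 1/(-302159603341/51154) = -51154/302159603341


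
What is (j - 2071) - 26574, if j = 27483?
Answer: -1162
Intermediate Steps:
(j - 2071) - 26574 = (27483 - 2071) - 26574 = 25412 - 26574 = -1162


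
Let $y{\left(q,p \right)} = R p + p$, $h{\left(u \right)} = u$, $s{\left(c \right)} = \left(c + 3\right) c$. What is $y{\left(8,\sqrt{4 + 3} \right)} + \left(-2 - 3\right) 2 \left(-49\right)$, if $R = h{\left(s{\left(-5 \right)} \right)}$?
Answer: $490 + 11 \sqrt{7} \approx 519.1$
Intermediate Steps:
$s{\left(c \right)} = c \left(3 + c\right)$ ($s{\left(c \right)} = \left(3 + c\right) c = c \left(3 + c\right)$)
$R = 10$ ($R = - 5 \left(3 - 5\right) = \left(-5\right) \left(-2\right) = 10$)
$y{\left(q,p \right)} = 11 p$ ($y{\left(q,p \right)} = 10 p + p = 11 p$)
$y{\left(8,\sqrt{4 + 3} \right)} + \left(-2 - 3\right) 2 \left(-49\right) = 11 \sqrt{4 + 3} + \left(-2 - 3\right) 2 \left(-49\right) = 11 \sqrt{7} + \left(-5\right) 2 \left(-49\right) = 11 \sqrt{7} - -490 = 11 \sqrt{7} + 490 = 490 + 11 \sqrt{7}$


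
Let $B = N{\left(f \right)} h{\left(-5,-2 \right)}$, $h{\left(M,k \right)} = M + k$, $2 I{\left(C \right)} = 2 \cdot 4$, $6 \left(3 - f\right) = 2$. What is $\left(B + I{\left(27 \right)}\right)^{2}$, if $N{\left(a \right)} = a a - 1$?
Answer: $\frac{121801}{81} \approx 1503.7$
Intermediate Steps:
$f = \frac{8}{3}$ ($f = 3 - \frac{1}{3} = \frac{8}{3} \approx 2.6667$)
$I{\left(C \right)} = 4$ ($I{\left(C \right)} = \frac{2 \cdot 4}{2} = \frac{1}{2} \cdot 8 = 4$)
$N{\left(a \right)} = -1 + a^{2}$ ($N{\left(a \right)} = a^{2} - 1 = -1 + a^{2}$)
$B = - \frac{385}{9}$ ($B = \left(-1 + \left(\frac{8}{3}\right)^{2}\right) \left(-5 - 2\right) = \left(-1 + \frac{64}{9}\right) \left(-7\right) = \frac{55}{9} \left(-7\right) = - \frac{385}{9} \approx -42.778$)
$\left(B + I{\left(27 \right)}\right)^{2} = \left(- \frac{385}{9} + 4\right)^{2} = \left(- \frac{349}{9}\right)^{2} = \frac{121801}{81}$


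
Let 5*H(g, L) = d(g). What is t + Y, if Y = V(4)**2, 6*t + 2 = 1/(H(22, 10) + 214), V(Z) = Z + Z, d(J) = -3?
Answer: 407599/6402 ≈ 63.667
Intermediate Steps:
H(g, L) = -3/5 (H(g, L) = (1/5)*(-3) = -3/5)
V(Z) = 2*Z
t = -2129/6402 (t = -1/3 + 1/(6*(-3/5 + 214)) = -1/3 + 1/(6*(1067/5)) = -1/3 + (1/6)*(5/1067) = -1/3 + 5/6402 = -2129/6402 ≈ -0.33255)
Y = 64 (Y = (2*4)**2 = 8**2 = 64)
t + Y = -2129/6402 + 64 = 407599/6402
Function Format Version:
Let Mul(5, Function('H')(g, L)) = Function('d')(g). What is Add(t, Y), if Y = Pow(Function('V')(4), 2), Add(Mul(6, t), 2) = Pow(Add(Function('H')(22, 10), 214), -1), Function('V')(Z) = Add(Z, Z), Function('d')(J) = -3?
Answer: Rational(407599, 6402) ≈ 63.667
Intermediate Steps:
Function('H')(g, L) = Rational(-3, 5) (Function('H')(g, L) = Mul(Rational(1, 5), -3) = Rational(-3, 5))
Function('V')(Z) = Mul(2, Z)
t = Rational(-2129, 6402) (t = Add(Rational(-1, 3), Mul(Rational(1, 6), Pow(Add(Rational(-3, 5), 214), -1))) = Add(Rational(-1, 3), Mul(Rational(1, 6), Pow(Rational(1067, 5), -1))) = Add(Rational(-1, 3), Mul(Rational(1, 6), Rational(5, 1067))) = Add(Rational(-1, 3), Rational(5, 6402)) = Rational(-2129, 6402) ≈ -0.33255)
Y = 64 (Y = Pow(Mul(2, 4), 2) = Pow(8, 2) = 64)
Add(t, Y) = Add(Rational(-2129, 6402), 64) = Rational(407599, 6402)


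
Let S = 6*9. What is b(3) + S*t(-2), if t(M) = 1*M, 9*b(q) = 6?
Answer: -322/3 ≈ -107.33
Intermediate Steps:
b(q) = ⅔ (b(q) = (⅑)*6 = ⅔)
t(M) = M
S = 54
b(3) + S*t(-2) = ⅔ + 54*(-2) = ⅔ - 108 = -322/3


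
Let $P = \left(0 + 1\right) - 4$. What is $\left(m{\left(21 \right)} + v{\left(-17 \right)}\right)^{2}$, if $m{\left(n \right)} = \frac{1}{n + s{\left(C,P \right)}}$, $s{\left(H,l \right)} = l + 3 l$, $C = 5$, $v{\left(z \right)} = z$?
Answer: $\frac{23104}{81} \approx 285.23$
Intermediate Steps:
$P = -3$ ($P = 1 - 4 = -3$)
$s{\left(H,l \right)} = 4 l$
$m{\left(n \right)} = \frac{1}{-12 + n}$ ($m{\left(n \right)} = \frac{1}{n + 4 \left(-3\right)} = \frac{1}{n - 12} = \frac{1}{-12 + n}$)
$\left(m{\left(21 \right)} + v{\left(-17 \right)}\right)^{2} = \left(\frac{1}{-12 + 21} - 17\right)^{2} = \left(\frac{1}{9} - 17\right)^{2} = \left(- \frac{152}{9}\right)^{2} = \frac{23104}{81}$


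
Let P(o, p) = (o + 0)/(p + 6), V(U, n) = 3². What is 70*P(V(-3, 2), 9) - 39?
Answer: 3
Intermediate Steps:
V(U, n) = 9
P(o, p) = o/(6 + p)
70*P(V(-3, 2), 9) - 39 = 70*(9/(6 + 9)) - 39 = 70*(9/15) - 39 = 70*(9*(1/15)) - 39 = 70*(⅗) - 39 = 42 - 39 = 3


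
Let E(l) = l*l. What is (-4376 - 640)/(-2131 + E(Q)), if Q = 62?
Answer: -1672/571 ≈ -2.9282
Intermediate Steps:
E(l) = l²
(-4376 - 640)/(-2131 + E(Q)) = (-4376 - 640)/(-2131 + 62²) = -5016/(-2131 + 3844) = -5016/1713 = -5016*1/1713 = -1672/571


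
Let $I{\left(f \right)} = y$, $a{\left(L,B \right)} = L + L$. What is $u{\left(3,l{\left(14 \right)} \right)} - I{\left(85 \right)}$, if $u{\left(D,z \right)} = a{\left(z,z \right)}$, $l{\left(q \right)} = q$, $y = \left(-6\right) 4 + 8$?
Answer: $44$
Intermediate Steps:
$a{\left(L,B \right)} = 2 L$
$y = -16$ ($y = -24 + 8 = -16$)
$I{\left(f \right)} = -16$
$u{\left(D,z \right)} = 2 z$
$u{\left(3,l{\left(14 \right)} \right)} - I{\left(85 \right)} = 2 \cdot 14 - -16 = 28 + 16 = 44$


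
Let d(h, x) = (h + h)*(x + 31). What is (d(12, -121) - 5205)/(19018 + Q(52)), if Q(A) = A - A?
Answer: -7365/19018 ≈ -0.38726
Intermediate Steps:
Q(A) = 0
d(h, x) = 2*h*(31 + x) (d(h, x) = (2*h)*(31 + x) = 2*h*(31 + x))
(d(12, -121) - 5205)/(19018 + Q(52)) = (2*12*(31 - 121) - 5205)/(19018 + 0) = (2*12*(-90) - 5205)/19018 = (-2160 - 5205)*(1/19018) = -7365*1/19018 = -7365/19018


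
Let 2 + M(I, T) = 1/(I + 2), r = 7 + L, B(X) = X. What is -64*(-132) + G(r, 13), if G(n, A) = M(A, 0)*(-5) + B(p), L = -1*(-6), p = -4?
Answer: 25361/3 ≈ 8453.7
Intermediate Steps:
L = 6
r = 13 (r = 7 + 6 = 13)
M(I, T) = -2 + 1/(2 + I) (M(I, T) = -2 + 1/(I + 2) = -2 + 1/(2 + I))
G(n, A) = -4 - 5*(-3 - 2*A)/(2 + A) (G(n, A) = ((-3 - 2*A)/(2 + A))*(-5) - 4 = -5*(-3 - 2*A)/(2 + A) - 4 = -4 - 5*(-3 - 2*A)/(2 + A))
-64*(-132) + G(r, 13) = -64*(-132) + (7 + 6*13)/(2 + 13) = 8448 + (7 + 78)/15 = 8448 + (1/15)*85 = 8448 + 17/3 = 25361/3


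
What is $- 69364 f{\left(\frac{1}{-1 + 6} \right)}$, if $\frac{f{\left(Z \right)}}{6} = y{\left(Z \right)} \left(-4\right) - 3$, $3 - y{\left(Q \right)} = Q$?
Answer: $\frac{29549064}{5} \approx 5.9098 \cdot 10^{6}$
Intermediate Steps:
$y{\left(Q \right)} = 3 - Q$
$f{\left(Z \right)} = -90 + 24 Z$ ($f{\left(Z \right)} = 6 \left(\left(3 - Z\right) \left(-4\right) - 3\right) = 6 \left(\left(-12 + 4 Z\right) - 3\right) = 6 \left(-15 + 4 Z\right) = -90 + 24 Z$)
$- 69364 f{\left(\frac{1}{-1 + 6} \right)} = - 69364 \left(-90 + \frac{24}{-1 + 6}\right) = - 69364 \left(-90 + \frac{24}{5}\right) = \left(-69364\right) \left(- \frac{426}{5}\right) = \frac{29549064}{5}$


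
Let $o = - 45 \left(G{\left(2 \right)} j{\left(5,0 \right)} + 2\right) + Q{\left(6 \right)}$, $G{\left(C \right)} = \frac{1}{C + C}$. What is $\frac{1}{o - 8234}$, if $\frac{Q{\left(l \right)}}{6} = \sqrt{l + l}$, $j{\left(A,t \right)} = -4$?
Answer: $- \frac{8279}{68541409} - \frac{12 \sqrt{3}}{68541409} \approx -0.00012109$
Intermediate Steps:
$G{\left(C \right)} = \frac{1}{2 C}$
$Q{\left(l \right)} = 6 \sqrt{2} \sqrt{l}$ ($Q{\left(l \right)} = 6 \sqrt{l + l} = 6 \sqrt{2 l} = 6 \sqrt{2} \sqrt{l}$)
$o = -45 + 12 \sqrt{3}$ ($o = - 45 \left(\frac{1}{2 \cdot 2} \left(-4\right) + 2\right) + 6 \sqrt{2} \sqrt{6} = - 45 \left(\frac{1}{2} \cdot \frac{1}{2} \left(-4\right) + 2\right) + 12 \sqrt{3} = - 45 \left(\frac{1}{4} \left(-4\right) + 2\right) + 12 \sqrt{3} = - 45 \left(-1 + 2\right) + 12 \sqrt{3} = \left(-45\right) 1 + 12 \sqrt{3} = -45 + 12 \sqrt{3} \approx -24.215$)
$\frac{1}{o - 8234} = \frac{1}{\left(-45 + 12 \sqrt{3}\right) - 8234} = \frac{1}{-8279 + 12 \sqrt{3}}$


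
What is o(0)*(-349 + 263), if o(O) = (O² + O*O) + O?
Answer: 0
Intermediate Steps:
o(O) = O + 2*O² (o(O) = (O² + O²) + O = 2*O² + O = O + 2*O²)
o(0)*(-349 + 263) = (0*(1 + 2*0))*(-349 + 263) = (0*(1 + 0))*(-86) = (0*1)*(-86) = 0*(-86) = 0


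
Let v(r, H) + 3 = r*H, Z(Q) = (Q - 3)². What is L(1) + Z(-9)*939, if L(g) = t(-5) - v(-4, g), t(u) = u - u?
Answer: 135223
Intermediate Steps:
t(u) = 0
Z(Q) = (-3 + Q)²
v(r, H) = -3 + H*r (v(r, H) = -3 + r*H = -3 + H*r)
L(g) = 3 + 4*g (L(g) = 0 - (-3 + g*(-4)) = 0 - (-3 - 4*g) = 0 + (3 + 4*g) = 3 + 4*g)
L(1) + Z(-9)*939 = (3 + 4*1) + (-3 - 9)²*939 = (3 + 4) + (-12)²*939 = 7 + 144*939 = 7 + 135216 = 135223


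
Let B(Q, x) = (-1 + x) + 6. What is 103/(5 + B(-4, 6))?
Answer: 103/16 ≈ 6.4375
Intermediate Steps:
B(Q, x) = 5 + x
103/(5 + B(-4, 6)) = 103/(5 + (5 + 6)) = 103/(5 + 11) = 103/16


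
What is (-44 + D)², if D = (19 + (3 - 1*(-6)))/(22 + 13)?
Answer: 46656/25 ≈ 1866.2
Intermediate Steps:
D = ⅘ (D = (19 + (3 + 6))/35 = (19 + 9)*(1/35) = 28*(1/35) = ⅘ ≈ 0.80000)
(-44 + D)² = (-44 + ⅘)² = (-216/5)² = 46656/25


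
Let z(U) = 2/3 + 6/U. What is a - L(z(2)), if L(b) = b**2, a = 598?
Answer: 5261/9 ≈ 584.56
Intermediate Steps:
z(U) = 2/3 + 6/U (z(U) = 2*(1/3) + 6/U = 2/3 + 6/U)
a - L(z(2)) = 598 - (2/3 + 6/2)**2 = 598 - (2/3 + 6*(1/2))**2 = 598 - (2/3 + 3)**2 = 598 - (11/3)**2 = 598 - 1*121/9 = 598 - 121/9 = 5261/9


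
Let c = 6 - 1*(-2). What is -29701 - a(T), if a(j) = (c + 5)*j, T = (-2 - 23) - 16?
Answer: -29168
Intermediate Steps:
c = 8 (c = 6 + 2 = 8)
T = -41 (T = -25 - 16 = -41)
a(j) = 13*j (a(j) = (8 + 5)*j = 13*j)
-29701 - a(T) = -29701 - 13*(-41) = -29701 - 1*(-533) = -29701 + 533 = -29168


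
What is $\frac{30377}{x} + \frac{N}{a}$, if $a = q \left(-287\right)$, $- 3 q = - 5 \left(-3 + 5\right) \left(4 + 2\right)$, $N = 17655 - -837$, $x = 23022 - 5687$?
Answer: $- \frac{7309742}{4975145} \approx -1.4693$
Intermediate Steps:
$x = 17335$
$N = 18492$ ($N = 17655 + 837 = 18492$)
$q = 20$ ($q = - \frac{- 5 \left(-3 + 5\right) \left(4 + 2\right)}{3} = - \frac{\left(-5\right) 2 \cdot 6}{3} = - \frac{\left(-10\right) 6}{3} = \left(- \frac{1}{3}\right) \left(-60\right) = 20$)
$a = -5740$ ($a = 20 \left(-287\right) = -5740$)
$\frac{30377}{x} + \frac{N}{a} = \frac{30377}{17335} + \frac{18492}{-5740} = 30377 \cdot \frac{1}{17335} + 18492 \left(- \frac{1}{5740}\right) = \frac{30377}{17335} - \frac{4623}{1435} = - \frac{7309742}{4975145}$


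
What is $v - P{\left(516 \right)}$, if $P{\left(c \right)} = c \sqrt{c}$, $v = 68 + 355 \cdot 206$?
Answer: $73198 - 1032 \sqrt{129} \approx 61477.0$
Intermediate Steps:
$v = 73198$ ($v = 68 + 73130 = 73198$)
$P{\left(c \right)} = c^{\frac{3}{2}}$
$v - P{\left(516 \right)} = 73198 - 516^{\frac{3}{2}} = 73198 - 1032 \sqrt{129}$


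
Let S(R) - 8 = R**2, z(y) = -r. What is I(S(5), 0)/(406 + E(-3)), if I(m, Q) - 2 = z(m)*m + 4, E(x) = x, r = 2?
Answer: -60/403 ≈ -0.14888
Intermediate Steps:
z(y) = -2 (z(y) = -1*2 = -2)
S(R) = 8 + R**2
I(m, Q) = 6 - 2*m (I(m, Q) = 2 + (-2*m + 4) = 2 + (4 - 2*m) = 6 - 2*m)
I(S(5), 0)/(406 + E(-3)) = (6 - 2*(8 + 5**2))/(406 - 3) = (6 - 2*(8 + 25))/403 = (6 - 2*33)*(1/403) = (6 - 66)*(1/403) = -60*1/403 = -60/403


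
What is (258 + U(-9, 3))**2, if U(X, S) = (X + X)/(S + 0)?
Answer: 63504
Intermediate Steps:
U(X, S) = 2*X/S (U(X, S) = (2*X)/S = 2*X/S)
(258 + U(-9, 3))**2 = (258 + 2*(-9)/3)**2 = (258 + 2*(-9)*(1/3))**2 = (258 - 6)**2 = 252**2 = 63504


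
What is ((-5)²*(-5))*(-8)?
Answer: 1000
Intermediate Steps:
((-5)²*(-5))*(-8) = (25*(-5))*(-8) = -125*(-8) = 1000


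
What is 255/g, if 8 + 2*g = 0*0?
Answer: -255/4 ≈ -63.750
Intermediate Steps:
g = -4 (g = -4 + (0*0)/2 = -4 + (1/2)*0 = -4 + 0 = -4)
255/g = 255/(-4) = 255*(-1/4) = -255/4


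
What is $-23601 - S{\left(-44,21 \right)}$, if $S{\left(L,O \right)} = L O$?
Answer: $-22677$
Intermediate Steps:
$-23601 - S{\left(-44,21 \right)} = -23601 - \left(-44\right) 21 = -23601 - -924 = -23601 + 924 = -22677$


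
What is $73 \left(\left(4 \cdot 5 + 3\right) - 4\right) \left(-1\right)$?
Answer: $-1387$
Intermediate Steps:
$73 \left(\left(4 \cdot 5 + 3\right) - 4\right) \left(-1\right) = 73 \left(\left(20 + 3\right) - 4\right) \left(-1\right) = 73 \left(23 - 4\right) \left(-1\right) = 73 \cdot 19 \left(-1\right) = 73 \left(-19\right) = -1387$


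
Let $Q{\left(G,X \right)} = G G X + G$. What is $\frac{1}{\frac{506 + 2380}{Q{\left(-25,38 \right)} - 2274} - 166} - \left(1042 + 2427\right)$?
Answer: $- \frac{12342654071}{3557980} \approx -3469.0$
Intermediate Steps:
$Q{\left(G,X \right)} = G + X G^{2}$ ($Q{\left(G,X \right)} = G^{2} X + G = X G^{2} + G = G + X G^{2}$)
$\frac{1}{\frac{506 + 2380}{Q{\left(-25,38 \right)} - 2274} - 166} - \left(1042 + 2427\right) = \frac{1}{\frac{506 + 2380}{- 25 \left(1 - 950\right) - 2274} - 166} - \left(1042 + 2427\right) = \frac{1}{\frac{2886}{- 25 \left(1 - 950\right) - 2274} - 166} - 3469 = \frac{1}{\frac{2886}{\left(-25\right) \left(-949\right) - 2274} - 166} - 3469 = \frac{1}{\frac{2886}{23725 - 2274} - 166} - 3469 = \frac{1}{\frac{2886}{21451} - 166} - 3469 = \frac{1}{- \frac{3557980}{21451}} - 3469 = - \frac{21451}{3557980} - 3469 = - \frac{12342654071}{3557980}$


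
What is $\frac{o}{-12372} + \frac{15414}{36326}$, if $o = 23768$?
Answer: $- \frac{84086795}{56178159} \approx -1.4968$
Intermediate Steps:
$\frac{o}{-12372} + \frac{15414}{36326} = \frac{23768}{-12372} + \frac{15414}{36326} = 23768 \left(- \frac{1}{12372}\right) + 15414 \cdot \frac{1}{36326} = - \frac{5942}{3093} + \frac{7707}{18163} = - \frac{84086795}{56178159}$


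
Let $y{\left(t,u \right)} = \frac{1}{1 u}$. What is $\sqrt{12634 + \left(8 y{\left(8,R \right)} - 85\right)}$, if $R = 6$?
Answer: $\frac{\sqrt{112953}}{3} \approx 112.03$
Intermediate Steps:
$y{\left(t,u \right)} = \frac{1}{u}$
$\sqrt{12634 + \left(8 y{\left(8,R \right)} - 85\right)} = \sqrt{12634 - \left(85 - \frac{8}{6}\right)} = \sqrt{12634 + \left(8 \cdot \frac{1}{6} - 85\right)} = \sqrt{12634 + \left(\frac{4}{3} - 85\right)} = \sqrt{12634 - \frac{251}{3}} = \sqrt{\frac{37651}{3}} = \frac{\sqrt{112953}}{3}$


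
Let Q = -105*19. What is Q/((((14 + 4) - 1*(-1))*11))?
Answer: -105/11 ≈ -9.5455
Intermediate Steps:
Q = -1995
Q/((((14 + 4) - 1*(-1))*11)) = -1995*1/(11*((14 + 4) - 1*(-1))) = -1995*1/(11*(18 + 1)) = -1995/(19*11) = -1995/209 = -1995*1/209 = -105/11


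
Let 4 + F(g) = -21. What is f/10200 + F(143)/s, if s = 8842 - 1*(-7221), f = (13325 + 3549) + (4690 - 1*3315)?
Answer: 97626229/54614200 ≈ 1.7876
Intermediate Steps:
F(g) = -25 (F(g) = -4 - 21 = -25)
f = 18249 (f = 16874 + (4690 - 3315) = 16874 + 1375 = 18249)
s = 16063 (s = 8842 + 7221 = 16063)
f/10200 + F(143)/s = 18249/10200 - 25/16063 = 18249*(1/10200) - 25*1/16063 = 6083/3400 - 25/16063 = 97626229/54614200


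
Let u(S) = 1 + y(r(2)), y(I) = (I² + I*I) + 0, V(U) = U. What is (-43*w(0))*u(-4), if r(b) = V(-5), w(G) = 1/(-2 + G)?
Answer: 2193/2 ≈ 1096.5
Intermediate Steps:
r(b) = -5
y(I) = 2*I² (y(I) = (I² + I²) + 0 = 2*I² + 0 = 2*I²)
u(S) = 51 (u(S) = 1 + 2*(-5)² = 1 + 2*25 = 1 + 50 = 51)
(-43*w(0))*u(-4) = -43/(-2 + 0)*51 = -43/(-2)*51 = -43*(-½)*51 = (43/2)*51 = 2193/2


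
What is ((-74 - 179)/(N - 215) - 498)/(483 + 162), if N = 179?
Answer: -3535/4644 ≈ -0.76120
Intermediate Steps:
((-74 - 179)/(N - 215) - 498)/(483 + 162) = ((-74 - 179)/(179 - 215) - 498)/(483 + 162) = (-253/(-36) - 498)/645 = (-253*(-1/36) - 498)*(1/645) = (253/36 - 498)*(1/645) = -17675/36*1/645 = -3535/4644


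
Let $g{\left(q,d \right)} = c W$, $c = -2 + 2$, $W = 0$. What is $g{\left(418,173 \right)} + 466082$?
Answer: $466082$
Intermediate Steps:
$c = 0$
$g{\left(q,d \right)} = 0$ ($g{\left(q,d \right)} = 0 \cdot 0 = 0$)
$g{\left(418,173 \right)} + 466082 = 0 + 466082 = 466082$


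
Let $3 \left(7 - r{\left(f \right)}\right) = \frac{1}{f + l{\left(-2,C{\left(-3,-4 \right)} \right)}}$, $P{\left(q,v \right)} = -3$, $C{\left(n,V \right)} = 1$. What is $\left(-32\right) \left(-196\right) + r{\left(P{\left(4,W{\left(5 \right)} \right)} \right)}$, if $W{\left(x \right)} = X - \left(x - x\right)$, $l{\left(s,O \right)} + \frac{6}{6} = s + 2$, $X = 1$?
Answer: $\frac{75349}{12} \approx 6279.1$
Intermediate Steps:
$l{\left(s,O \right)} = 1 + s$ ($l{\left(s,O \right)} = -1 + \left(s + 2\right) = -1 + \left(2 + s\right) = 1 + s$)
$W{\left(x \right)} = 1$ ($W{\left(x \right)} = 1 - \left(x - x\right) = 1 - 0 = 1 + 0 = 1$)
$r{\left(f \right)} = 7 - \frac{1}{3 \left(-1 + f\right)}$ ($r{\left(f \right)} = 7 - \frac{1}{3 \left(f + \left(1 - 2\right)\right)} = 7 - \frac{1}{3 \left(f - 1\right)} = 7 - \frac{1}{3 \left(-1 + f\right)}$)
$\left(-32\right) \left(-196\right) + r{\left(P{\left(4,W{\left(5 \right)} \right)} \right)} = \left(-32\right) \left(-196\right) + \frac{-22 + 21 \left(-3\right)}{3 \left(-1 - 3\right)} = 6272 + \frac{-22 - 63}{3 \left(-4\right)} = 6272 + \frac{1}{3} \left(- \frac{1}{4}\right) \left(-85\right) = 6272 + \frac{85}{12} = \frac{75349}{12}$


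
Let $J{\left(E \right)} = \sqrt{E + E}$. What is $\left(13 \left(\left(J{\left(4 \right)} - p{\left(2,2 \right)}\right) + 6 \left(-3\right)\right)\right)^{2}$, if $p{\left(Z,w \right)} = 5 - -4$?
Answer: $124553 - 18252 \sqrt{2} \approx 98741.0$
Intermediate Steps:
$p{\left(Z,w \right)} = 9$ ($p{\left(Z,w \right)} = 5 + 4 = 9$)
$J{\left(E \right)} = \sqrt{2} \sqrt{E}$ ($J{\left(E \right)} = \sqrt{2 E} = \sqrt{2} \sqrt{E}$)
$\left(13 \left(\left(J{\left(4 \right)} - p{\left(2,2 \right)}\right) + 6 \left(-3\right)\right)\right)^{2} = \left(13 \left(\left(\sqrt{2} \sqrt{4} - 9\right) + 6 \left(-3\right)\right)\right)^{2} = \left(13 \left(\left(\sqrt{2} \cdot 2 - 9\right) - 18\right)\right)^{2} = \left(13 \left(\left(2 \sqrt{2} - 9\right) - 18\right)\right)^{2} = \left(13 \left(\left(-9 + 2 \sqrt{2}\right) - 18\right)\right)^{2} = \left(13 \left(-27 + 2 \sqrt{2}\right)\right)^{2} = \left(-351 + 26 \sqrt{2}\right)^{2}$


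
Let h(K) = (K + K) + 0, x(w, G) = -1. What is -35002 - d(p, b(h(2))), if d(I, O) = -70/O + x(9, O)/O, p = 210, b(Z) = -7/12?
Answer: -245866/7 ≈ -35124.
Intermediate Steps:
h(K) = 2*K (h(K) = 2*K + 0 = 2*K)
b(Z) = -7/12 (b(Z) = -7*1/12 = -7/12)
d(I, O) = -71/O (d(I, O) = -70/O - 1/O = -71/O)
-35002 - d(p, b(h(2))) = -35002 - (-71)/(-7/12) = -35002 - (-71)*(-12)/7 = -35002 - 1*852/7 = -35002 - 852/7 = -245866/7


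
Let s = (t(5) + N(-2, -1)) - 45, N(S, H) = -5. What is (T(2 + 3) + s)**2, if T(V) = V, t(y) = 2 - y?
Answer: 2304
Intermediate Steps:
s = -53 (s = ((2 - 1*5) - 5) - 45 = ((2 - 5) - 5) - 45 = (-3 - 5) - 45 = -8 - 45 = -53)
(T(2 + 3) + s)**2 = ((2 + 3) - 53)**2 = (5 - 53)**2 = (-48)**2 = 2304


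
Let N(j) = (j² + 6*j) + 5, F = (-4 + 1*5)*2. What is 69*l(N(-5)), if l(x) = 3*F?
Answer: 414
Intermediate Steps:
F = 2 (F = (-4 + 5)*2 = 1*2 = 2)
N(j) = 5 + j² + 6*j
l(x) = 6 (l(x) = 3*2 = 6)
69*l(N(-5)) = 69*6 = 414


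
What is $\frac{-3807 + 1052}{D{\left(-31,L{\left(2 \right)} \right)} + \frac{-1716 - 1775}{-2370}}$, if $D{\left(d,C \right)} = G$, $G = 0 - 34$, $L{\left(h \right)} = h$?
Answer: $\frac{6529350}{77089} \approx 84.699$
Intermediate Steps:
$G = -34$
$D{\left(d,C \right)} = -34$
$\frac{-3807 + 1052}{D{\left(-31,L{\left(2 \right)} \right)} + \frac{-1716 - 1775}{-2370}} = \frac{-3807 + 1052}{-34 + \frac{-1716 - 1775}{-2370}} = - \frac{2755}{-34 + \left(-1716 - 1775\right) \left(- \frac{1}{2370}\right)} = - \frac{2755}{-34 - - \frac{3491}{2370}} = - \frac{2755}{-34 + \frac{3491}{2370}} = - \frac{2755}{- \frac{77089}{2370}} = \left(-2755\right) \left(- \frac{2370}{77089}\right) = \frac{6529350}{77089}$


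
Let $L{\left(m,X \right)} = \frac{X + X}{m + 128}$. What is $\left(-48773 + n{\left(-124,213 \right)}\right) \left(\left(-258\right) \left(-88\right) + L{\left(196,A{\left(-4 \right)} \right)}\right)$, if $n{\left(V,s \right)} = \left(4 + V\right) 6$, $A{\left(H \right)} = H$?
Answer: $- \frac{91018715846}{81} \approx -1.1237 \cdot 10^{9}$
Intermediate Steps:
$n{\left(V,s \right)} = 24 + 6 V$
$L{\left(m,X \right)} = \frac{2 X}{128 + m}$
$\left(-48773 + n{\left(-124,213 \right)}\right) \left(\left(-258\right) \left(-88\right) + L{\left(196,A{\left(-4 \right)} \right)}\right) = \left(-48773 + \left(24 + 6 \left(-124\right)\right)\right) \left(\left(-258\right) \left(-88\right) + 2 \left(-4\right) \frac{1}{128 + 196}\right) = \left(-48773 + \left(24 - 744\right)\right) \left(22704 + 2 \left(-4\right) \frac{1}{324}\right) = \left(-48773 - 720\right) \left(22704 + 2 \left(-4\right) \frac{1}{324}\right) = - 49493 \left(22704 - \frac{2}{81}\right) = \left(-49493\right) \frac{1839022}{81} = - \frac{91018715846}{81}$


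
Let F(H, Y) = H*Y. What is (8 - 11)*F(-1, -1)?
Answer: -3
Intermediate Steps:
(8 - 11)*F(-1, -1) = (8 - 11)*(-1*(-1)) = -3*1 = -3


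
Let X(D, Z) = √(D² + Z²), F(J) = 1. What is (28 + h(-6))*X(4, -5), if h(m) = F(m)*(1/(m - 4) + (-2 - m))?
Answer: 319*√41/10 ≈ 204.26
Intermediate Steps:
h(m) = -2 + 1/(-4 + m) - m (h(m) = 1*(1/(m - 4) + (-2 - m)) = 1*(1/(-4 + m) + (-2 - m)) = 1*(-2 + 1/(-4 + m) - m) = -2 + 1/(-4 + m) - m)
(28 + h(-6))*X(4, -5) = (28 + (9 - 1*(-6)² + 2*(-6))/(-4 - 6))*√(4² + (-5)²) = (28 + (9 - 1*36 - 12)/(-10))*√(16 + 25) = (28 - (9 - 36 - 12)/10)*√41 = (28 - ⅒*(-39))*√41 = (28 + 39/10)*√41 = 319*√41/10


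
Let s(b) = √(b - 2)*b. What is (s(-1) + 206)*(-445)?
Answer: -91670 + 445*I*√3 ≈ -91670.0 + 770.76*I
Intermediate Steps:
s(b) = b*√(-2 + b) (s(b) = √(-2 + b)*b = b*√(-2 + b))
(s(-1) + 206)*(-445) = (-√(-2 - 1) + 206)*(-445) = (-√(-3) + 206)*(-445) = (-I*√3 + 206)*(-445) = (206 - I*√3)*(-445) = -91670 + 445*I*√3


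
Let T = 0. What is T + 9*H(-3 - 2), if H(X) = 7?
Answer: 63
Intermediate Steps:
T + 9*H(-3 - 2) = 0 + 9*7 = 0 + 63 = 63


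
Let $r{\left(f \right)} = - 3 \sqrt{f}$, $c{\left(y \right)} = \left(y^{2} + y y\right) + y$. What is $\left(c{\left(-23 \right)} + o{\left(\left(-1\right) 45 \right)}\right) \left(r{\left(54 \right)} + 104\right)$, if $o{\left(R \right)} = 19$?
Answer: $109616 - 9486 \sqrt{6} \approx 86380.0$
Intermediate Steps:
$c{\left(y \right)} = y + 2 y^{2}$ ($c{\left(y \right)} = \left(y^{2} + y^{2}\right) + y = 2 y^{2} + y = y + 2 y^{2}$)
$\left(c{\left(-23 \right)} + o{\left(\left(-1\right) 45 \right)}\right) \left(r{\left(54 \right)} + 104\right) = \left(- 23 \left(1 + 2 \left(-23\right)\right) + 19\right) \left(- 3 \sqrt{54} + 104\right) = \left(- 23 \left(1 - 46\right) + 19\right) \left(- 3 \cdot 3 \sqrt{6} + 104\right) = \left(\left(-23\right) \left(-45\right) + 19\right) \left(- 9 \sqrt{6} + 104\right) = \left(1035 + 19\right) \left(104 - 9 \sqrt{6}\right) = 1054 \left(104 - 9 \sqrt{6}\right) = 109616 - 9486 \sqrt{6}$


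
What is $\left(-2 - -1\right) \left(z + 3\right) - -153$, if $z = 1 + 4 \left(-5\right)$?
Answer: $169$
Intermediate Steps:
$z = -19$ ($z = 1 - 20 = -19$)
$\left(-2 - -1\right) \left(z + 3\right) - -153 = \left(-2 - -1\right) \left(-19 + 3\right) - -153 = \left(-2 + 1\right) \left(-16\right) + 153 = \left(-1\right) \left(-16\right) + 153 = 16 + 153 = 169$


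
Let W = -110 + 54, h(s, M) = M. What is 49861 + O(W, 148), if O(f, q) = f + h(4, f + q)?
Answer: 49897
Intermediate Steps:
W = -56
O(f, q) = q + 2*f (O(f, q) = f + (f + q) = q + 2*f)
49861 + O(W, 148) = 49861 + (148 + 2*(-56)) = 49861 + (148 - 112) = 49861 + 36 = 49897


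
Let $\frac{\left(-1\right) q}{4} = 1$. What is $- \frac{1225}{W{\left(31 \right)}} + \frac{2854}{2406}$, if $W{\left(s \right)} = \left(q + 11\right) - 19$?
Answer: $\frac{496933}{4812} \approx 103.27$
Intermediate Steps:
$q = -4$ ($q = \left(-4\right) 1 = -4$)
$W{\left(s \right)} = -12$ ($W{\left(s \right)} = \left(-4 + 11\right) - 19 = 7 - 19 = -12$)
$- \frac{1225}{W{\left(31 \right)}} + \frac{2854}{2406} = - \frac{1225}{-12} + \frac{2854}{2406} = \left(-1225\right) \left(- \frac{1}{12}\right) + 2854 \cdot \frac{1}{2406} = \frac{1225}{12} + \frac{1427}{1203} = \frac{496933}{4812}$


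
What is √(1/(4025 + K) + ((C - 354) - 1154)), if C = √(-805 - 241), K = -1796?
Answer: √(-7492406799 + 4968441*I*√1046)/2229 ≈ 0.4164 + 38.835*I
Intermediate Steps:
C = I*√1046 (C = √(-1046) = I*√1046 ≈ 32.342*I)
√(1/(4025 + K) + ((C - 354) - 1154)) = √(1/(4025 - 1796) + ((I*√1046 - 354) - 1154)) = √(1/2229 + ((-354 + I*√1046) - 1154)) = √(1/2229 + (-1508 + I*√1046)) = √(-3361331/2229 + I*√1046)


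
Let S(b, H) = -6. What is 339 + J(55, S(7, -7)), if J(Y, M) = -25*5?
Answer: 214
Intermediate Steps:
J(Y, M) = -125
339 + J(55, S(7, -7)) = 339 - 125 = 214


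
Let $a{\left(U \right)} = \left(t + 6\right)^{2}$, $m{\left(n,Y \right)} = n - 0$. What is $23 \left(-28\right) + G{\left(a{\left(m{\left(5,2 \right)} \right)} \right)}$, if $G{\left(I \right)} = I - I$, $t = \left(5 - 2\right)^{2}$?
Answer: $-644$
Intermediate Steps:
$t = 9$ ($t = 3^{2} = 9$)
$m{\left(n,Y \right)} = n$ ($m{\left(n,Y \right)} = n + 0 = n$)
$a{\left(U \right)} = 225$ ($a{\left(U \right)} = \left(9 + 6\right)^{2} = 15^{2} = 225$)
$G{\left(I \right)} = 0$
$23 \left(-28\right) + G{\left(a{\left(m{\left(5,2 \right)} \right)} \right)} = 23 \left(-28\right) + 0 = -644 + 0 = -644$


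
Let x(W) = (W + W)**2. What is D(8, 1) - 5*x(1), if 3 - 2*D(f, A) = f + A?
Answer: -23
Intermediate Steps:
x(W) = 4*W**2 (x(W) = (2*W)**2 = 4*W**2)
D(f, A) = 3/2 - A/2 - f/2 (D(f, A) = 3/2 - (f + A)/2 = 3/2 - (A + f)/2 = 3/2 + (-A/2 - f/2) = 3/2 - A/2 - f/2)
D(8, 1) - 5*x(1) = (3/2 - 1/2*1 - 1/2*8) - 20*1**2 = (3/2 - 1/2 - 4) - 20 = -3 - 5*4 = -3 - 20 = -23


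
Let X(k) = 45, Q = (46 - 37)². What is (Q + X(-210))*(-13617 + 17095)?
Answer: 438228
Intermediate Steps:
Q = 81 (Q = 9² = 81)
(Q + X(-210))*(-13617 + 17095) = (81 + 45)*(-13617 + 17095) = 126*3478 = 438228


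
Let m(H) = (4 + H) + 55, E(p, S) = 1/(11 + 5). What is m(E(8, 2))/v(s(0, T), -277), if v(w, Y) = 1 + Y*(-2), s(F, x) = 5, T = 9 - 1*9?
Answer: 63/592 ≈ 0.10642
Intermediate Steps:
T = 0 (T = 9 - 9 = 0)
E(p, S) = 1/16
m(H) = 59 + H
v(w, Y) = 1 - 2*Y
m(E(8, 2))/v(s(0, T), -277) = (59 + 1/16)/(1 - 2*(-277)) = 945/(16*(1 + 554)) = (945/16)/555 = (945/16)*(1/555) = 63/592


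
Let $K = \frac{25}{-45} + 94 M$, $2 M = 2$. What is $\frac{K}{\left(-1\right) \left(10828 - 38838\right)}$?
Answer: $\frac{841}{252090} \approx 0.0033361$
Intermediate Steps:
$M = 1$ ($M = \frac{1}{2} \cdot 2 = 1$)
$K = \frac{841}{9}$ ($K = \frac{25}{-45} + 94 \cdot 1 = 25 \left(- \frac{1}{45}\right) + 94 = - \frac{5}{9} + 94 = \frac{841}{9} \approx 93.444$)
$\frac{K}{\left(-1\right) \left(10828 - 38838\right)} = \frac{841}{9 \left(- (10828 - 38838)\right)} = \frac{841}{9 \left(\left(-1\right) \left(-28010\right)\right)} = \frac{841}{9 \cdot 28010} = \frac{841}{9} \cdot \frac{1}{28010} = \frac{841}{252090}$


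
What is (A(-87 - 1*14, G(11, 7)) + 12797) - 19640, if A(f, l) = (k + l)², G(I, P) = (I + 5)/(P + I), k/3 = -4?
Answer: -544283/81 ≈ -6719.5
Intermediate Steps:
k = -12 (k = 3*(-4) = -12)
G(I, P) = (5 + I)/(I + P)
A(f, l) = (-12 + l)²
(A(-87 - 1*14, G(11, 7)) + 12797) - 19640 = ((-12 + (5 + 11)/(11 + 7))² + 12797) - 19640 = ((-12 + 16/18)² + 12797) - 19640 = ((-12 + (1/18)*16)² + 12797) - 19640 = ((-12 + 8/9)² + 12797) - 19640 = ((-100/9)² + 12797) - 19640 = (10000/81 + 12797) - 19640 = 1046557/81 - 19640 = -544283/81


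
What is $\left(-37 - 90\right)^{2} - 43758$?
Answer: $-27629$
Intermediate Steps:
$\left(-37 - 90\right)^{2} - 43758 = \left(-127\right)^{2} - 43758 = 16129 - 43758 = -27629$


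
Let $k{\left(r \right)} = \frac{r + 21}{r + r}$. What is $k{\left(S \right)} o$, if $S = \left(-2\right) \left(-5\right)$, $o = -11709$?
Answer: $- \frac{362979}{20} \approx -18149.0$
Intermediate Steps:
$S = 10$
$k{\left(r \right)} = \frac{21 + r}{2 r}$
$k{\left(S \right)} o = \frac{21 + 10}{2 \cdot 10} \left(-11709\right) = \frac{1}{2} \cdot \frac{1}{10} \cdot 31 \left(-11709\right) = \frac{31}{20} \left(-11709\right) = - \frac{362979}{20}$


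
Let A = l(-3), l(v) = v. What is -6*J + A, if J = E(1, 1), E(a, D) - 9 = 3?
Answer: -75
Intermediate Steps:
E(a, D) = 12 (E(a, D) = 9 + 3 = 12)
A = -3
J = 12
-6*J + A = -6*12 - 3 = -72 - 3 = -75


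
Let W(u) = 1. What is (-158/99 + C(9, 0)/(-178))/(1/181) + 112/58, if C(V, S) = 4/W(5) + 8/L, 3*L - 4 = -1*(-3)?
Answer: -526737080/1788633 ≈ -294.49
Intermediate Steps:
L = 7/3 (L = 4/3 + (-1*(-3))/3 = 4/3 + (⅓)*3 = 4/3 + 1 = 7/3 ≈ 2.3333)
C(V, S) = 52/7 (C(V, S) = 4/1 + 8/(7/3) = 4*1 + 8*(3/7) = 4 + 24/7 = 52/7)
(-158/99 + C(9, 0)/(-178))/(1/181) + 112/58 = (-158/99 + (52/7)/(-178))/(1/181) + 112/58 = (-158*1/99 + (52/7)*(-1/178))/(1/181) + 112*(1/58) = (-158/99 - 26/623)*181 + 56/29 = -101008/61677*181 + 56/29 = -18282448/61677 + 56/29 = -526737080/1788633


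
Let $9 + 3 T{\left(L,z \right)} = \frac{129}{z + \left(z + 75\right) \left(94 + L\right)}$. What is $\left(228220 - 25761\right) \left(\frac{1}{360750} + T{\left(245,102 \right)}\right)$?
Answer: $- \frac{877768605541187}{1445525250} \approx -6.0723 \cdot 10^{5}$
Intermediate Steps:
$T{\left(L,z \right)} = -3 + \frac{43}{z + \left(75 + z\right) \left(94 + L\right)}$ ($T{\left(L,z \right)} = -3 + \frac{129 \frac{1}{z + \left(z + 75\right) \left(94 + L\right)}}{3} = -3 + \frac{129 \frac{1}{z + \left(75 + z\right) \left(94 + L\right)}}{3} = -3 + \frac{43}{z + \left(75 + z\right) \left(94 + L\right)}$)
$\left(228220 - 25761\right) \left(\frac{1}{360750} + T{\left(245,102 \right)}\right) = \left(228220 - 25761\right) \left(\frac{1}{360750} + \frac{-21107 - 29070 - 55125 - 735 \cdot 102}{7050 + 75 \cdot 245 + 95 \cdot 102 + 245 \cdot 102}\right) = 202459 \left(\frac{1}{360750} + \frac{-21107 - 29070 - 55125 - 74970}{7050 + 18375 + 9690 + 24990}\right) = 202459 \left(\frac{1}{360750} + \frac{1}{60105} \left(-180272\right)\right) = 202459 \left(\frac{1}{360750} - \frac{180272}{60105}\right) = 202459 \left(- \frac{4335537593}{1445525250}\right) = - \frac{877768605541187}{1445525250}$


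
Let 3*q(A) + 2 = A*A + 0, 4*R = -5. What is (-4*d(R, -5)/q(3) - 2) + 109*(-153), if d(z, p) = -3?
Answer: -116717/7 ≈ -16674.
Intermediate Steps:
R = -5/4 (R = (1/4)*(-5) = -5/4 ≈ -1.2500)
q(A) = -2/3 + A**2/3 (q(A) = -2/3 + (A*A + 0)/3 = -2/3 + (A**2 + 0)/3 = -2/3 + A**2/3)
(-4*d(R, -5)/q(3) - 2) + 109*(-153) = (-(-12)/(-2/3 + (1/3)*3**2) - 2) + 109*(-153) = (-(-12)/(-2/3 + (1/3)*9) - 2) - 16677 = (-(-12)/(-2/3 + 3) - 2) - 16677 = (-(-12)/7/3 - 2) - 16677 = (-(-12)*3/7 - 2) - 16677 = (-4*(-9/7) - 2) - 16677 = (36/7 - 2) - 16677 = 22/7 - 16677 = -116717/7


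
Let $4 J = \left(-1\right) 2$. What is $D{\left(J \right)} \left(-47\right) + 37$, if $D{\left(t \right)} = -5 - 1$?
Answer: $319$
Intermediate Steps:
$J = - \frac{1}{2}$ ($J = \frac{\left(-1\right) 2}{4} = \frac{1}{4} \left(-2\right) = - \frac{1}{2} \approx -0.5$)
$D{\left(t \right)} = -6$ ($D{\left(t \right)} = -5 - 1 = -6$)
$D{\left(J \right)} \left(-47\right) + 37 = \left(-6\right) \left(-47\right) + 37 = 282 + 37 = 319$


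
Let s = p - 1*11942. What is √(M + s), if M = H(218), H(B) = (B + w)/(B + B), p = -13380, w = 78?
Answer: 2*I*√75210654/109 ≈ 159.13*I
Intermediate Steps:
H(B) = (78 + B)/(2*B) (H(B) = (B + 78)/(B + B) = (78 + B)/((2*B)) = (78 + B)*(1/(2*B)) = (78 + B)/(2*B))
M = 74/109 (M = (½)*(78 + 218)/218 = (½)*(1/218)*296 = 74/109 ≈ 0.67890)
s = -25322 (s = -13380 - 1*11942 = -13380 - 11942 = -25322)
√(M + s) = √(74/109 - 25322) = √(-2760024/109) = 2*I*√75210654/109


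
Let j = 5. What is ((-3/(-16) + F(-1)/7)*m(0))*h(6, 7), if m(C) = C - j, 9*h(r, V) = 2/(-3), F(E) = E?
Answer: 25/1512 ≈ 0.016534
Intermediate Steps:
h(r, V) = -2/27 (h(r, V) = (2/(-3))/9 = (2*(-⅓))/9 = (⅑)*(-⅔) = -2/27)
m(C) = -5 + C (m(C) = C - 1*5 = C - 5 = -5 + C)
((-3/(-16) + F(-1)/7)*m(0))*h(6, 7) = ((-3/(-16) - 1/7)*(-5 + 0))*(-2/27) = ((-3*(-1/16) - 1*⅐)*(-5))*(-2/27) = ((3/16 - ⅐)*(-5))*(-2/27) = ((5/112)*(-5))*(-2/27) = -25/112*(-2/27) = 25/1512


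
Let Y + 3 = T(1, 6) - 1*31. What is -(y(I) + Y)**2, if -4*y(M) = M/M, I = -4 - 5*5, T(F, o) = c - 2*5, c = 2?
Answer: -28561/16 ≈ -1785.1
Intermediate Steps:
T(F, o) = -8 (T(F, o) = 2 - 2*5 = 2 - 10 = -8)
I = -29 (I = -4 - 25 = -29)
y(M) = -1/4 (y(M) = -M/(4*M) = -1/4*1 = -1/4)
Y = -42 (Y = -3 + (-8 - 1*31) = -3 + (-8 - 31) = -3 - 39 = -42)
-(y(I) + Y)**2 = -(-1/4 - 42)**2 = -(-169/4)**2 = -1*28561/16 = -28561/16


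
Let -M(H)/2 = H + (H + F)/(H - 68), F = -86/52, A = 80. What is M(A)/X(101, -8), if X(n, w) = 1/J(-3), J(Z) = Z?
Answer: 26997/52 ≈ 519.17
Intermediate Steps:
F = -43/26 (F = -86*1/52 = -43/26 ≈ -1.6538)
X(n, w) = -1/3 (X(n, w) = 1/(-3) = -1/3)
M(H) = -2*H - 2*(-43/26 + H)/(-68 + H) (M(H) = -2*(H + (H - 43/26)/(H - 68)) = -2*(H + (-43/26 + H)/(-68 + H)) = -2*H - 2*(-43/26 + H)/(-68 + H))
M(A)/X(101, -8) = ((43 - 26*80**2 + 1742*80)/(13*(-68 + 80)))/(-1/3) = ((1/13)*(43 - 26*6400 + 139360)/12)*(-3) = ((1/13)*(1/12)*(43 - 166400 + 139360))*(-3) = ((1/13)*(1/12)*(-26997))*(-3) = -8999/52*(-3) = 26997/52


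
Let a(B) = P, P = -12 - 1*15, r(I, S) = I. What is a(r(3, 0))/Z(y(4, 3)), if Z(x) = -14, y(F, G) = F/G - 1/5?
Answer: 27/14 ≈ 1.9286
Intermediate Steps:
y(F, G) = -⅕ + F/G (y(F, G) = F/G - 1*⅕ = F/G - ⅕ = -⅕ + F/G)
P = -27 (P = -12 - 15 = -27)
a(B) = -27
a(r(3, 0))/Z(y(4, 3)) = -27/(-14) = -27*(-1/14) = 27/14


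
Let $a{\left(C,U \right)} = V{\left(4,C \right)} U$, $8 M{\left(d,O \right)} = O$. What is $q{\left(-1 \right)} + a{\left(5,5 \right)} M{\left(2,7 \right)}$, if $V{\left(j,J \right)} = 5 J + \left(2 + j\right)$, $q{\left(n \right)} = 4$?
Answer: $\frac{1117}{8} \approx 139.63$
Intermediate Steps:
$V{\left(j,J \right)} = 2 + j + 5 J$
$M{\left(d,O \right)} = \frac{O}{8}$
$a{\left(C,U \right)} = U \left(6 + 5 C\right)$ ($a{\left(C,U \right)} = \left(2 + 4 + 5 C\right) U = \left(6 + 5 C\right) U = U \left(6 + 5 C\right)$)
$q{\left(-1 \right)} + a{\left(5,5 \right)} M{\left(2,7 \right)} = 4 + 5 \left(6 + 5 \cdot 5\right) \frac{1}{8} \cdot 7 = 4 + 5 \left(6 + 25\right) \frac{7}{8} = 4 + 5 \cdot 31 \cdot \frac{7}{8} = 4 + 155 \cdot \frac{7}{8} = 4 + \frac{1085}{8} = \frac{1117}{8}$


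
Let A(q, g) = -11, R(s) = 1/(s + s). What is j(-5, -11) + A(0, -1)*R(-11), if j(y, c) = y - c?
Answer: 13/2 ≈ 6.5000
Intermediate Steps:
R(s) = 1/(2*s)
j(-5, -11) + A(0, -1)*R(-11) = (-5 - 1*(-11)) - 11/(2*(-11)) = (-5 + 11) - 11*(-1)/(2*11) = 6 - 11*(-1/22) = 6 + 1/2 = 13/2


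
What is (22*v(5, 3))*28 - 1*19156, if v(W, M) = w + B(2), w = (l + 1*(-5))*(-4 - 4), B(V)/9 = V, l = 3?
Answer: 1788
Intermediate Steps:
B(V) = 9*V
w = 16 (w = (3 + 1*(-5))*(-4 - 4) = (3 - 5)*(-8) = -2*(-8) = 16)
v(W, M) = 34 (v(W, M) = 16 + 9*2 = 16 + 18 = 34)
(22*v(5, 3))*28 - 1*19156 = (22*34)*28 - 1*19156 = 748*28 - 19156 = 20944 - 19156 = 1788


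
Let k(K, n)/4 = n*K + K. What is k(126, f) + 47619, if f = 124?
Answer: 110619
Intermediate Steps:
k(K, n) = 4*K + 4*K*n (k(K, n) = 4*(n*K + K) = 4*(K*n + K) = 4*(K + K*n) = 4*K + 4*K*n)
k(126, f) + 47619 = 4*126*(1 + 124) + 47619 = 4*126*125 + 47619 = 63000 + 47619 = 110619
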